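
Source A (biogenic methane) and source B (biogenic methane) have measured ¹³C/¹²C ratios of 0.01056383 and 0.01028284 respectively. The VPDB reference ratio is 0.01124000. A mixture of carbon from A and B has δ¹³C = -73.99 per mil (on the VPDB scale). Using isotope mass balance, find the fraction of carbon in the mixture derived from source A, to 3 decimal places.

δ_A = (0.01056383/0.01124000 − 1)×1000 = (0.939843 − 1)×1000 = -60.157 per mil
δ_B = (0.01028284/0.01124000 − 1)×1000 = (0.914843 − 1)×1000 = -85.157 per mil
f_A = (δ_mix − δ_B)/(δ_A − δ_B) = (-73.99 − (-85.157))/(-60.157 − (-85.157))
f_A = 11.167 / 24.999 = 0.4467

0.447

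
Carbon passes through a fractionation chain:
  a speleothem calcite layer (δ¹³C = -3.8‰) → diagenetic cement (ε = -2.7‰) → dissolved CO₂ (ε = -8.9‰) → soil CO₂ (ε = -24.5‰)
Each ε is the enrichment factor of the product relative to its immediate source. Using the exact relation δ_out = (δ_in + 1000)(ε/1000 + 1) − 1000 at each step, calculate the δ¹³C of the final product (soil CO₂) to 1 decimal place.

-39.5‰

step 1: δ = (-3.80 + 1000)·(-2.7/1000 + 1) − 1000 = -6.49‰
step 2: δ = (-6.49 + 1000)·(-8.9/1000 + 1) − 1000 = -15.33‰
step 3: δ = (-15.33 + 1000)·(-24.5/1000 + 1) − 1000 = -39.46‰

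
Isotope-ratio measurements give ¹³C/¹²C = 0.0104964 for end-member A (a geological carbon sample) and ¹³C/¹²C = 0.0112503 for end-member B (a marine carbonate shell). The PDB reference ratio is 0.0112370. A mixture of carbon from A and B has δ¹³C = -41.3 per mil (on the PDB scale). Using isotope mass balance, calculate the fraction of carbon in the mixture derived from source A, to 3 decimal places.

δ_A = (0.0104964/0.0112370 − 1)×1000 = (0.934093 − 1)×1000 = -65.907 per mil
δ_B = (0.0112503/0.0112370 − 1)×1000 = (1.001184 − 1)×1000 = 1.184 per mil
f_A = (δ_mix − δ_B)/(δ_A − δ_B) = (-41.3 − (1.184))/(-65.907 − (1.184))
f_A = -42.484 / -67.091 = 0.6332

0.633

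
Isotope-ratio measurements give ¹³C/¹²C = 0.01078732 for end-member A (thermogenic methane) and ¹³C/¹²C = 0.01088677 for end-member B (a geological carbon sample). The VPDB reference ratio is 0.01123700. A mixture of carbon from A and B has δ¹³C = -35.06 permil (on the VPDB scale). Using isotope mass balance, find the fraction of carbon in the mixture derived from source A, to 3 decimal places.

δ_A = (0.01078732/0.01123700 − 1)×1000 = (0.959982 − 1)×1000 = -40.018 permil
δ_B = (0.01088677/0.01123700 − 1)×1000 = (0.968832 − 1)×1000 = -31.168 permil
f_A = (δ_mix − δ_B)/(δ_A − δ_B) = (-35.06 − (-31.168))/(-40.018 − (-31.168))
f_A = -3.892 / -8.850 = 0.4398

0.440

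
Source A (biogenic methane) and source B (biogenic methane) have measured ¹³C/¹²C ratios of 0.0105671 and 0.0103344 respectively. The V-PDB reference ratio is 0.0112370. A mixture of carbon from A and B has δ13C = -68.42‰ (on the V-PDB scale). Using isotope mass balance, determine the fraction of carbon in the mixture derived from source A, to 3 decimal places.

0.575

δ_A = (0.0105671/0.0112370 − 1)×1000 = (0.940384 − 1)×1000 = -59.616‰
δ_B = (0.0103344/0.0112370 − 1)×1000 = (0.919676 − 1)×1000 = -80.324‰
f_A = (δ_mix − δ_B)/(δ_A − δ_B) = (-68.42 − (-80.324))/(-59.616 − (-80.324))
f_A = 11.904 / 20.708 = 0.5748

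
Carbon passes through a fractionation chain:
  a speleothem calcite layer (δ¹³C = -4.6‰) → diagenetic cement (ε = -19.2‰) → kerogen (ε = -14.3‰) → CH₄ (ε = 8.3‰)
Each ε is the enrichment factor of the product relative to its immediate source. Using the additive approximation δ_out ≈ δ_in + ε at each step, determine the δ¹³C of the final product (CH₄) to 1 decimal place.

-29.8‰

step 1: δ ≈ -4.6 + (-19.2) = -23.8‰
step 2: δ ≈ -23.8 + (-14.3) = -38.1‰
step 3: δ ≈ -38.1 + (8.3) = -29.8‰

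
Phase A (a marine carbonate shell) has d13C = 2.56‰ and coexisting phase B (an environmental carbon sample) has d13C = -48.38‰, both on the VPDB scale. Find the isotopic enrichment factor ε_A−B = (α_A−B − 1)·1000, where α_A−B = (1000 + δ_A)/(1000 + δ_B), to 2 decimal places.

53.53‰

α_A−B = (1000 + 2.56) / (1000 + -48.38) = 1002.56 / 951.62 = 1.053530
ε_A−B = (1.053530 − 1) × 1000 = 53.530‰
(The approximation ε ≈ δ_A − δ_B would give 50.94‰.)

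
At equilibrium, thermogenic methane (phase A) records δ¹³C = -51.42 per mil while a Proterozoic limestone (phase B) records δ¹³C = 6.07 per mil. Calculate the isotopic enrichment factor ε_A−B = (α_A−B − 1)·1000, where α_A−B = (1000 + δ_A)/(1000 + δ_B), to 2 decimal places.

α_A−B = (1000 + -51.42) / (1000 + 6.07) = 948.58 / 1006.07 = 0.942857
ε_A−B = (0.942857 − 1) × 1000 = -57.143 per mil
(The approximation ε ≈ δ_A − δ_B would give -57.49 per mil.)

-57.14 per mil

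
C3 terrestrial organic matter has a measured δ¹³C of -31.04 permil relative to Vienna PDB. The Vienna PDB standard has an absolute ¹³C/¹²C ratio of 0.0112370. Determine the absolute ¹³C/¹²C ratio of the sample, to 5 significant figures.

R_sample = R_standard × (δ¹³C/1000 + 1)
R_sample = 0.0112370 × (-31.04/1000 + 1) = 0.0112370 × 0.968960
R_sample = 0.0108882

0.010888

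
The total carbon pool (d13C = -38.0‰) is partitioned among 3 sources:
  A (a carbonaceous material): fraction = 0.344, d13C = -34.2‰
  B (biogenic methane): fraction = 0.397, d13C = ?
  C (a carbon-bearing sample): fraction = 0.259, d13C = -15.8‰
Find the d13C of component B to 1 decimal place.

Isotope mass balance: δ_bulk = Σ fᵢ·δᵢ.
-38.0 = 0.344×(-34.2) + 0.397×δ_B + 0.259×(-15.8)
0.397·δ_B = -38.0 − (-15.857) = -22.143
δ_B = -22.143 / 0.397 = -55.78‰

-55.8‰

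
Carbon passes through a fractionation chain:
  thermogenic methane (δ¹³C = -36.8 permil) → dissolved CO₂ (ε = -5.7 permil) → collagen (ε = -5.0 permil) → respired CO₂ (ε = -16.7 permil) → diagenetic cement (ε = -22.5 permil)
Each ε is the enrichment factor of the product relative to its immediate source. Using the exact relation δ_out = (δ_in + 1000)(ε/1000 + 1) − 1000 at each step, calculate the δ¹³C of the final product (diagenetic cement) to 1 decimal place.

step 1: δ = (-36.80 + 1000)·(-5.7/1000 + 1) − 1000 = -42.29 permil
step 2: δ = (-42.29 + 1000)·(-5.0/1000 + 1) − 1000 = -47.08 permil
step 3: δ = (-47.08 + 1000)·(-16.7/1000 + 1) − 1000 = -62.99 permil
step 4: δ = (-62.99 + 1000)·(-22.5/1000 + 1) − 1000 = -84.08 permil

-84.1 permil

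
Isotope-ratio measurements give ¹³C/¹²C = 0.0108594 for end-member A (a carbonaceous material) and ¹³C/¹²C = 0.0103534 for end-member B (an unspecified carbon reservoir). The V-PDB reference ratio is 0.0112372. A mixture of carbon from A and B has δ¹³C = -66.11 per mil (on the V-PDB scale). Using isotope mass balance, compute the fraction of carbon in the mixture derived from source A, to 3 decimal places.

0.278

δ_A = (0.0108594/0.0112372 − 1)×1000 = (0.966380 − 1)×1000 = -33.620 per mil
δ_B = (0.0103534/0.0112372 − 1)×1000 = (0.921351 − 1)×1000 = -78.649 per mil
f_A = (δ_mix − δ_B)/(δ_A − δ_B) = (-66.11 − (-78.649))/(-33.620 − (-78.649))
f_A = 12.539 / 45.029 = 0.2785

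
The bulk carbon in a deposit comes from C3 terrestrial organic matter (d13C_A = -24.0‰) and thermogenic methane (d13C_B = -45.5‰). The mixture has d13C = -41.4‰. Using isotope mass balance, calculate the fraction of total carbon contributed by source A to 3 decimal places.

δ_mix = f_A·δ_A + (1 − f_A)·δ_B  ⇒  f_A = (δ_mix − δ_B)/(δ_A − δ_B)
f_A = (-41.4 − (-45.5)) / (-24.0 − (-45.5))
f_A = 4.1 / 21.5 = 0.1907

0.191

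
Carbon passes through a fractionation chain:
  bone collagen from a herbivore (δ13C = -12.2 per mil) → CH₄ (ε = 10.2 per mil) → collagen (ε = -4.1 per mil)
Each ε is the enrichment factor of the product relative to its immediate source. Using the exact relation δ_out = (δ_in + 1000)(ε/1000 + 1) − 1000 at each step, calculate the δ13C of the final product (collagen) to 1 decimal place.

step 1: δ = (-12.20 + 1000)·(10.2/1000 + 1) − 1000 = -2.12 per mil
step 2: δ = (-2.12 + 1000)·(-4.1/1000 + 1) − 1000 = -6.22 per mil

-6.2 per mil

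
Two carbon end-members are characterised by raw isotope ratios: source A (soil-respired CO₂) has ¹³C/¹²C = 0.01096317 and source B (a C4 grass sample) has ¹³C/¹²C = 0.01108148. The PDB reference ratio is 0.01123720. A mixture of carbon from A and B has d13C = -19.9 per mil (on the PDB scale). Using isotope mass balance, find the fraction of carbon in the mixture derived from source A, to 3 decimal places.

δ_A = (0.01096317/0.01123720 − 1)×1000 = (0.975614 − 1)×1000 = -24.386 per mil
δ_B = (0.01108148/0.01123720 − 1)×1000 = (0.986142 − 1)×1000 = -13.858 per mil
f_A = (δ_mix − δ_B)/(δ_A − δ_B) = (-19.9 − (-13.858))/(-24.386 − (-13.858))
f_A = -6.042 / -10.528 = 0.5739

0.574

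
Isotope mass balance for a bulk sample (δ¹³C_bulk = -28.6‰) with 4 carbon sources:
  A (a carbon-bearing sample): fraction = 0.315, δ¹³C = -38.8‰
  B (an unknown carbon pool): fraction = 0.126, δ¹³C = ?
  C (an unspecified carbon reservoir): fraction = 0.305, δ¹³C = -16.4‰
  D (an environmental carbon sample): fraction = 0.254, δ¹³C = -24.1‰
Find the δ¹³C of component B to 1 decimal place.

-41.7‰

Isotope mass balance: δ_bulk = Σ fᵢ·δᵢ.
-28.6 = 0.315×(-38.8) + 0.126×δ_B + 0.305×(-16.4) + 0.254×(-24.1)
0.126·δ_B = -28.6 − (-23.345) = -5.255
δ_B = -5.255 / 0.126 = -41.70‰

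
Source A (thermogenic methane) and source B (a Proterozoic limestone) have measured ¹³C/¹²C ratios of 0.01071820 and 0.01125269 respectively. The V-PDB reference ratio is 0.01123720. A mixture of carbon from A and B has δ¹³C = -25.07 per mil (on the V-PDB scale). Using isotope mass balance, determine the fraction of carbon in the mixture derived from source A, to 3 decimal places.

δ_A = (0.01071820/0.01123720 − 1)×1000 = (0.953814 − 1)×1000 = -46.186 per mil
δ_B = (0.01125269/0.01123720 − 1)×1000 = (1.001378 − 1)×1000 = 1.378 per mil
f_A = (δ_mix − δ_B)/(δ_A − δ_B) = (-25.07 − (1.378))/(-46.186 − (1.378))
f_A = -26.448 / -47.564 = 0.5561

0.556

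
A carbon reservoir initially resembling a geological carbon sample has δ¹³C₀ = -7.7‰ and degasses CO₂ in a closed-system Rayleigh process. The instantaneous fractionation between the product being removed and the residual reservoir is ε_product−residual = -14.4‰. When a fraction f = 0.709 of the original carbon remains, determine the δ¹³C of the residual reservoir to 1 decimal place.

-2.8‰

Rayleigh residual: δ_res = (δ₀ + 1000)·f^(α−1) − 1000
α = ε/1000 + 1 = 0.98560, so α − 1 = -0.01440
f^(α−1) = 0.709^(-0.01440) = 1.004964
δ_res = (-7.7 + 1000) × 1.004964 − 1000 = 997.226 − 1000 = -2.77‰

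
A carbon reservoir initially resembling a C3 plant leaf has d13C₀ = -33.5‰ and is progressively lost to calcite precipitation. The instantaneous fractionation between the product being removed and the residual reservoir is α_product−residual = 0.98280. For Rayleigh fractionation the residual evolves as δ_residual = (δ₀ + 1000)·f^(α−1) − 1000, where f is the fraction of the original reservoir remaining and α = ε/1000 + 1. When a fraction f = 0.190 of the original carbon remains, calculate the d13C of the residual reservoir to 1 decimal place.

-5.5‰

Rayleigh residual: δ_res = (δ₀ + 1000)·f^(α−1) − 1000
α − 1 = -0.01720
f^(α−1) = 0.190^(-0.01720) = 1.028976
δ_res = (-33.5 + 1000) × 1.028976 − 1000 = 994.506 − 1000 = -5.49‰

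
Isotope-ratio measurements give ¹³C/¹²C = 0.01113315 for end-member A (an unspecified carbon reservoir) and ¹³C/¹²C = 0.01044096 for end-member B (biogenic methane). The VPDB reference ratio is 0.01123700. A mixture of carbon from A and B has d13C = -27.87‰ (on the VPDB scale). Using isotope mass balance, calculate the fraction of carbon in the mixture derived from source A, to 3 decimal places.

0.698

δ_A = (0.01113315/0.01123700 − 1)×1000 = (0.990758 − 1)×1000 = -9.242‰
δ_B = (0.01044096/0.01123700 − 1)×1000 = (0.929159 − 1)×1000 = -70.841‰
f_A = (δ_mix − δ_B)/(δ_A − δ_B) = (-27.87 − (-70.841))/(-9.242 − (-70.841))
f_A = 42.971 / 61.599 = 0.6976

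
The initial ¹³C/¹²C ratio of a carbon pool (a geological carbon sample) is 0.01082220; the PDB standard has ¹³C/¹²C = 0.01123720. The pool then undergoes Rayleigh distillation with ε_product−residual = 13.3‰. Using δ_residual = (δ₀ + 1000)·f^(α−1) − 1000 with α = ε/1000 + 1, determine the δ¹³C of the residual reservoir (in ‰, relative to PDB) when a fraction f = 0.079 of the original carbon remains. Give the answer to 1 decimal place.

δ₀ = (0.01082220/0.01123720 − 1)×1000 = (0.963069 − 1)×1000 = -36.931‰
α − 1 = ε/1000 = 0.0133
f^(α−1) = 0.079^(0.0133) = 0.966804
δ_res = (-36.931 + 1000) × 0.966804 − 1000 = 931.099 − 1000 = -68.90‰

-68.9‰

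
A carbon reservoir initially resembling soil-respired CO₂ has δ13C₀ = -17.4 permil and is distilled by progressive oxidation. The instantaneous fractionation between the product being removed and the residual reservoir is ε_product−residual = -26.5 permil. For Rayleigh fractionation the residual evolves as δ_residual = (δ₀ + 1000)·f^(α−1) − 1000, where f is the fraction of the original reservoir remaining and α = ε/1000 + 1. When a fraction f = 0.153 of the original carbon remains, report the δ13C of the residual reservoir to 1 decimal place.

Rayleigh residual: δ_res = (δ₀ + 1000)·f^(α−1) − 1000
α = ε/1000 + 1 = 0.97350, so α − 1 = -0.02650
f^(α−1) = 0.153^(-0.02650) = 1.051007
δ_res = (-17.4 + 1000) × 1.051007 − 1000 = 1032.720 − 1000 = 32.72 permil

32.7 permil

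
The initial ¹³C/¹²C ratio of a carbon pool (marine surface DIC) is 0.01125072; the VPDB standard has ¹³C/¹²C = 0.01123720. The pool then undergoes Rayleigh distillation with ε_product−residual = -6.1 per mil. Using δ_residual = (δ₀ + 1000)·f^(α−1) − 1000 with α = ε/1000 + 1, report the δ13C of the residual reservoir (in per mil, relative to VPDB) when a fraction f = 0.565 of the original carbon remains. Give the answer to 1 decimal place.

δ₀ = (0.01125072/0.01123720 − 1)×1000 = (1.001203 − 1)×1000 = 1.203 per mil
α − 1 = ε/1000 = -0.0061
f^(α−1) = 0.565^(-0.0061) = 1.003489
δ_res = (1.203 + 1000) × 1.003489 − 1000 = 1004.696 − 1000 = 4.70 per mil

4.7 per mil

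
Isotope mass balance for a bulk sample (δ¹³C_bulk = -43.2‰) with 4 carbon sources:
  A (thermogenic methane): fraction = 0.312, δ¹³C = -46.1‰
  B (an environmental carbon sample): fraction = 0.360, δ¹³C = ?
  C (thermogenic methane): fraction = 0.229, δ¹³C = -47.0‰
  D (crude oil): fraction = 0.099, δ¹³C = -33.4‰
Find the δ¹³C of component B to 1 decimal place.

-41.0‰

Isotope mass balance: δ_bulk = Σ fᵢ·δᵢ.
-43.2 = 0.312×(-46.1) + 0.360×δ_B + 0.229×(-47.0) + 0.099×(-33.4)
0.360·δ_B = -43.2 − (-28.453) = -14.747
δ_B = -14.747 / 0.360 = -40.96‰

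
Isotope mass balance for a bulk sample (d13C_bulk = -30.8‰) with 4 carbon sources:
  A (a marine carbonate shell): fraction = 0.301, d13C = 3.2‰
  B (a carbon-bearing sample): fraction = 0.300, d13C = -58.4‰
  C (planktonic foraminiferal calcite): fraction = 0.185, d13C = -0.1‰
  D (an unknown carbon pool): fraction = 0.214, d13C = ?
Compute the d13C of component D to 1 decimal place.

-66.5‰

Isotope mass balance: δ_bulk = Σ fᵢ·δᵢ.
-30.8 = 0.301×(3.2) + 0.300×(-58.4) + 0.185×(-0.1) + 0.214×δ_D
0.214·δ_D = -30.8 − (-16.575) = -14.225
δ_D = -14.225 / 0.214 = -66.47‰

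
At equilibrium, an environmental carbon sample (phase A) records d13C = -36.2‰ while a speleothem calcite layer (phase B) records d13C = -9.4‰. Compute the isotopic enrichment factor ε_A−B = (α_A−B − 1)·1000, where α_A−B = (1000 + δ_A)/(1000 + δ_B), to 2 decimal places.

α_A−B = (1000 + -36.2) / (1000 + -9.4) = 963.8 / 990.6 = 0.972946
ε_A−B = (0.972946 − 1) × 1000 = -27.054‰
(The approximation ε ≈ δ_A − δ_B would give -26.8‰.)

-27.05‰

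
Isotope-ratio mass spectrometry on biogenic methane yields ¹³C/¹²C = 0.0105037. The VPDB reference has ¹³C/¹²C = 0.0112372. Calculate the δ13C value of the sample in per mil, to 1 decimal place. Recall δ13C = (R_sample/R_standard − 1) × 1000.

-65.3 per mil

δ13C = (R_sample / R_standard − 1) × 1000
R_sample / R_standard = 0.0105037 / 0.0112372 = 0.934726
δ13C = (0.934726 − 1) × 1000 = -65.27 per mil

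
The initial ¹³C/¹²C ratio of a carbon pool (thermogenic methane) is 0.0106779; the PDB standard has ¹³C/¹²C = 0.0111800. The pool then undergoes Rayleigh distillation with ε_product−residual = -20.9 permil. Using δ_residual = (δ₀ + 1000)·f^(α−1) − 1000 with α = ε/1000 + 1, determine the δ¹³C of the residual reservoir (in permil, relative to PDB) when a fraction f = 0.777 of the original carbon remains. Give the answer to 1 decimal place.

-39.9 permil

δ₀ = (0.0106779/0.0111800 − 1)×1000 = (0.955089 − 1)×1000 = -44.911 permil
α − 1 = ε/1000 = -0.0209
f^(α−1) = 0.777^(-0.0209) = 1.005287
δ_res = (-44.911 + 1000) × 1.005287 − 1000 = 960.139 − 1000 = -39.86 permil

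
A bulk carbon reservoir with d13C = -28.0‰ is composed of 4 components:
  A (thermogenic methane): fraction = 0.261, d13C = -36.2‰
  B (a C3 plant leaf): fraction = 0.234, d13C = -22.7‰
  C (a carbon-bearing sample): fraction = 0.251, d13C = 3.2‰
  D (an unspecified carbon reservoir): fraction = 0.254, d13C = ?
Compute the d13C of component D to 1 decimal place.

Isotope mass balance: δ_bulk = Σ fᵢ·δᵢ.
-28.0 = 0.261×(-36.2) + 0.234×(-22.7) + 0.251×(3.2) + 0.254×δ_D
0.254·δ_D = -28.0 − (-13.957) = -14.043
δ_D = -14.043 / 0.254 = -55.29‰

-55.3‰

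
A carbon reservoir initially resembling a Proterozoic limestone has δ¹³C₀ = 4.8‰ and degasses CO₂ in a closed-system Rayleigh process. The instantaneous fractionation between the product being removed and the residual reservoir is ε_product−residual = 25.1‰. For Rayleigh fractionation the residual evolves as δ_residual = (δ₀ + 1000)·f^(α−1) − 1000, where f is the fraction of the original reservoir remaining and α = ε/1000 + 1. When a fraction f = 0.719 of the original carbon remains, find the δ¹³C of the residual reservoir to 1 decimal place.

Rayleigh residual: δ_res = (δ₀ + 1000)·f^(α−1) − 1000
α = ε/1000 + 1 = 1.02510, so α − 1 = 0.02510
f^(α−1) = 0.719^(0.02510) = 0.991754
δ_res = (4.8 + 1000) × 0.991754 − 1000 = 996.514 − 1000 = -3.49‰

-3.5‰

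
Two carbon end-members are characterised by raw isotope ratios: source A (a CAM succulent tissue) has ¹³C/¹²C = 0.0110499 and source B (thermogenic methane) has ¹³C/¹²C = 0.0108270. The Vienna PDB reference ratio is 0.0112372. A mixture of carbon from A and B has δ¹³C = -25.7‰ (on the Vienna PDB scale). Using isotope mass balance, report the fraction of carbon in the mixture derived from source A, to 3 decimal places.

δ_A = (0.0110499/0.0112372 − 1)×1000 = (0.983332 − 1)×1000 = -16.668‰
δ_B = (0.0108270/0.0112372 − 1)×1000 = (0.963496 − 1)×1000 = -36.504‰
f_A = (δ_mix − δ_B)/(δ_A − δ_B) = (-25.7 − (-36.504))/(-16.668 − (-36.504))
f_A = 10.804 / 19.836 = 0.5447

0.545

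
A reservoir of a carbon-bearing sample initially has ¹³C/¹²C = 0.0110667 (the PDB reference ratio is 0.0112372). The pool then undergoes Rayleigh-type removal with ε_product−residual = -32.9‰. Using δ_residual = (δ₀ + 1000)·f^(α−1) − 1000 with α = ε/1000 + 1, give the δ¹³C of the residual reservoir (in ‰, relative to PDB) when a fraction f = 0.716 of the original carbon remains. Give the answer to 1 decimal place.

-4.3‰

δ₀ = (0.0110667/0.0112372 − 1)×1000 = (0.984827 − 1)×1000 = -15.173‰
α − 1 = ε/1000 = -0.0329
f^(α−1) = 0.716^(-0.0329) = 1.011052
δ_res = (-15.173 + 1000) × 1.011052 − 1000 = 995.711 − 1000 = -4.29‰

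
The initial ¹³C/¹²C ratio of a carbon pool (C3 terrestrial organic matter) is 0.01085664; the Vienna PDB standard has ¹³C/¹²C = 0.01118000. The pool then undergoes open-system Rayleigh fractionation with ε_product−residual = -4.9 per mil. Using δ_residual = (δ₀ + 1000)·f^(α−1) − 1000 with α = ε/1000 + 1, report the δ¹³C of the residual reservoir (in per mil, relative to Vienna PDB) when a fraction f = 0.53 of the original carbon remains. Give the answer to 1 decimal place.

-25.9 per mil

δ₀ = (0.01085664/0.01118000 − 1)×1000 = (0.971077 − 1)×1000 = -28.923 per mil
α − 1 = ε/1000 = -0.0049
f^(α−1) = 0.53^(-0.0049) = 1.003116
δ_res = (-28.923 + 1000) × 1.003116 − 1000 = 974.103 − 1000 = -25.90 per mil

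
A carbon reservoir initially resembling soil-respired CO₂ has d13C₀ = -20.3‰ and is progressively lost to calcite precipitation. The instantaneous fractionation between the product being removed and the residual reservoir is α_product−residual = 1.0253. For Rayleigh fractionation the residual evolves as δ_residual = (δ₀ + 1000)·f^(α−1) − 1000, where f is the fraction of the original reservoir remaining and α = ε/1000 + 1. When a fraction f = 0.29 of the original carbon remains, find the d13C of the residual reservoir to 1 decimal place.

Rayleigh residual: δ_res = (δ₀ + 1000)·f^(α−1) − 1000
α − 1 = 0.02530
f^(α−1) = 0.29^(0.02530) = 0.969167
δ_res = (-20.3 + 1000) × 0.969167 − 1000 = 949.493 − 1000 = -50.51‰

-50.5‰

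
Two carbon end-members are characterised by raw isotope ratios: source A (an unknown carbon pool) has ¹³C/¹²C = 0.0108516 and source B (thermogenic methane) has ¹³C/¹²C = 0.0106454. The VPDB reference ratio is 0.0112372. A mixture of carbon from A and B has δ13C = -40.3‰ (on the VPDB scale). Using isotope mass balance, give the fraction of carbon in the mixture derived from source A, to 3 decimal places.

0.674

δ_A = (0.0108516/0.0112372 − 1)×1000 = (0.965685 − 1)×1000 = -34.315‰
δ_B = (0.0106454/0.0112372 − 1)×1000 = (0.947336 − 1)×1000 = -52.664‰
f_A = (δ_mix − δ_B)/(δ_A − δ_B) = (-40.3 − (-52.664))/(-34.315 − (-52.664))
f_A = 12.364 / 18.350 = 0.6738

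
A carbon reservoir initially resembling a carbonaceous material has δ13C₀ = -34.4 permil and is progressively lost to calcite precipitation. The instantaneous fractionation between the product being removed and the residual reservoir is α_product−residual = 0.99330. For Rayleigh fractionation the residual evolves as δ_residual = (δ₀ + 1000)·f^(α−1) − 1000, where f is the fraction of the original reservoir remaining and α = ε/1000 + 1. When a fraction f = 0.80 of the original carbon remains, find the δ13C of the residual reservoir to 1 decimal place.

-33.0 permil

Rayleigh residual: δ_res = (δ₀ + 1000)·f^(α−1) − 1000
α − 1 = -0.00670
f^(α−1) = 0.80^(-0.00670) = 1.001496
δ_res = (-34.4 + 1000) × 1.001496 − 1000 = 967.045 − 1000 = -32.96 permil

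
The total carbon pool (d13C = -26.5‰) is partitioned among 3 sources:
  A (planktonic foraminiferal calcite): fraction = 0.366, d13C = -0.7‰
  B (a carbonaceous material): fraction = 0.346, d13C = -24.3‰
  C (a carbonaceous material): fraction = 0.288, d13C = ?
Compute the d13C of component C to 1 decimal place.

Isotope mass balance: δ_bulk = Σ fᵢ·δᵢ.
-26.5 = 0.366×(-0.7) + 0.346×(-24.3) + 0.288×δ_C
0.288·δ_C = -26.5 − (-8.664) = -17.836
δ_C = -17.836 / 0.288 = -61.93‰

-61.9‰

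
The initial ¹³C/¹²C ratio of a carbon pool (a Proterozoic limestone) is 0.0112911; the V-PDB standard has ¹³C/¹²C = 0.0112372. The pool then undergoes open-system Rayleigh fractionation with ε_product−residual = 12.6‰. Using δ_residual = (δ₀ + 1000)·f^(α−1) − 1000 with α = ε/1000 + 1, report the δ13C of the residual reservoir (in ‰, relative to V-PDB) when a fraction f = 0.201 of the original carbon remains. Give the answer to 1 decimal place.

-15.3‰

δ₀ = (0.0112911/0.0112372 − 1)×1000 = (1.004797 − 1)×1000 = 4.797‰
α − 1 = ε/1000 = 0.0126
f^(α−1) = 0.201^(0.0126) = 0.979987
δ_res = (4.797 + 1000) × 0.979987 − 1000 = 984.687 − 1000 = -15.31‰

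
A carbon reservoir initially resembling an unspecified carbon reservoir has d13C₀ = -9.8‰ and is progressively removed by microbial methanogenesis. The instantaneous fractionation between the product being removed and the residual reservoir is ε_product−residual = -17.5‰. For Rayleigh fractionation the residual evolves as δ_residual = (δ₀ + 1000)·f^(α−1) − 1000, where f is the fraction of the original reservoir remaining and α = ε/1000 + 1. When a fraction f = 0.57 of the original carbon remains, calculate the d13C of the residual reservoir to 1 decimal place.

Rayleigh residual: δ_res = (δ₀ + 1000)·f^(α−1) − 1000
α = ε/1000 + 1 = 0.98250, so α − 1 = -0.01750
f^(α−1) = 0.57^(-0.01750) = 1.009886
δ_res = (-9.8 + 1000) × 1.009886 − 1000 = 999.989 − 1000 = -0.01‰

0.0‰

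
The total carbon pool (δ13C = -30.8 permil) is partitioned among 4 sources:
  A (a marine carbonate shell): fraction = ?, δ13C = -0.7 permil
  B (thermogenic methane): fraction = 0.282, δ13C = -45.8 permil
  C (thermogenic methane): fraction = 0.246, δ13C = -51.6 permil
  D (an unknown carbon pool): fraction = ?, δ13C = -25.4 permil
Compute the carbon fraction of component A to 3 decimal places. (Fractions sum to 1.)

Let f_A and f_D be the unknown fractions; fractions sum to 1 so f_A + f_D = 0.472.
Mass balance: Σ fᵢ·δᵢ = δ_bulk ⇒ f_A·(-0.7) + f_D·(-25.4) = -30.8 − (-25.609) = -5.191
Substitute f_D = 0.472 − f_A:
f_A·(-0.7 − -25.4) = -5.191 − 0.472×(-25.4) = 6.798
f_A = 6.798 / 24.7 = 0.2752

0.275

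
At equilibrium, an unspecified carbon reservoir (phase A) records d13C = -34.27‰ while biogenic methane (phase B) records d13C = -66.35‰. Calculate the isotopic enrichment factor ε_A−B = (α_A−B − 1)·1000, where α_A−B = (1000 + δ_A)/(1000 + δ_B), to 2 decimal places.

α_A−B = (1000 + -34.27) / (1000 + -66.35) = 965.73 / 933.65 = 1.034360
ε_A−B = (1.034360 − 1) × 1000 = 34.360‰
(The approximation ε ≈ δ_A − δ_B would give 32.08‰.)

34.36‰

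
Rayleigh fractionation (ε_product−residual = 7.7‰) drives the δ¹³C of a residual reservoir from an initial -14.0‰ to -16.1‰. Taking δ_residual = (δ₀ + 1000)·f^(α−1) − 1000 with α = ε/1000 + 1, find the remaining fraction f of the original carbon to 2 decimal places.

0.76

α − 1 = ε/1000 = 0.0077
(δ_res + 1000)/(δ₀ + 1000) = (-16.1 + 1000)/(-14.0 + 1000) = 983.9/986.0 = 0.997870
f = 0.997870^(1/0.0077) = exp(ln(0.997870)/0.0077) = exp(-0.00213/0.0077)
f = exp(-0.2769) = 0.7581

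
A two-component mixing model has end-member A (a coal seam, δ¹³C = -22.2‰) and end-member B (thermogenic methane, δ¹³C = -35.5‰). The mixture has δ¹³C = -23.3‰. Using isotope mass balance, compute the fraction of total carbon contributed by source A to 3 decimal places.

δ_mix = f_A·δ_A + (1 − f_A)·δ_B  ⇒  f_A = (δ_mix − δ_B)/(δ_A − δ_B)
f_A = (-23.3 − (-35.5)) / (-22.2 − (-35.5))
f_A = 12.2 / 13.3 = 0.9173

0.917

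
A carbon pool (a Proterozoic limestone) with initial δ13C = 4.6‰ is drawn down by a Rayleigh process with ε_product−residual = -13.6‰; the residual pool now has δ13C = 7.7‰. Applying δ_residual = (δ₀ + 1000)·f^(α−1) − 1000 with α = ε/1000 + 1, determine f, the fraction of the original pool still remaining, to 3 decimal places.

α − 1 = ε/1000 = -0.0136
(δ_res + 1000)/(δ₀ + 1000) = (7.7 + 1000)/(4.6 + 1000) = 1007.7/1004.6 = 1.003086
f = 1.003086^(1/-0.0136) = exp(ln(1.003086)/-0.0136) = exp(0.00308/-0.0136)
f = exp(-0.2265) = 0.7973

0.797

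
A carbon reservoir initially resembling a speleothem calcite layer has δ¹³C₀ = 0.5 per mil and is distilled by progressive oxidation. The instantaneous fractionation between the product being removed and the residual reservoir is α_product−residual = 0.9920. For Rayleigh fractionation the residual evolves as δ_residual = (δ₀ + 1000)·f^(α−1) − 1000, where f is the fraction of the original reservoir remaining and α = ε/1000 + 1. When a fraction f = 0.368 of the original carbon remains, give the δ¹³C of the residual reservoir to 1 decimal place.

8.5 per mil

Rayleigh residual: δ_res = (δ₀ + 1000)·f^(α−1) − 1000
α − 1 = -0.00800
f^(α−1) = 0.368^(-0.00800) = 1.008029
δ_res = (0.5 + 1000) × 1.008029 − 1000 = 1008.533 − 1000 = 8.53 per mil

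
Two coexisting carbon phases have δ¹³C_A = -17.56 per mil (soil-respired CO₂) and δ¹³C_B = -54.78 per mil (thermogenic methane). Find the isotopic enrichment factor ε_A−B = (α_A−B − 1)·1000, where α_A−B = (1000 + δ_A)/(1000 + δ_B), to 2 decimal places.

39.38 per mil

α_A−B = (1000 + -17.56) / (1000 + -54.78) = 982.44 / 945.22 = 1.039377
ε_A−B = (1.039377 − 1) × 1000 = 39.377 per mil
(The approximation ε ≈ δ_A − δ_B would give 37.22 per mil.)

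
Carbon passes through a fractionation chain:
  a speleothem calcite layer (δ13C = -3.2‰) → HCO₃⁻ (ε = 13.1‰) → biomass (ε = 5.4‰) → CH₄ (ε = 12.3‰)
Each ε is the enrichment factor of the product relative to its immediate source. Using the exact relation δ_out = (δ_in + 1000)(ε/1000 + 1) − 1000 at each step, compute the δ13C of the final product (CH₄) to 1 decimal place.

27.8‰

step 1: δ = (-3.20 + 1000)·(13.1/1000 + 1) − 1000 = 9.86‰
step 2: δ = (9.86 + 1000)·(5.4/1000 + 1) − 1000 = 15.31‰
step 3: δ = (15.31 + 1000)·(12.3/1000 + 1) − 1000 = 27.80‰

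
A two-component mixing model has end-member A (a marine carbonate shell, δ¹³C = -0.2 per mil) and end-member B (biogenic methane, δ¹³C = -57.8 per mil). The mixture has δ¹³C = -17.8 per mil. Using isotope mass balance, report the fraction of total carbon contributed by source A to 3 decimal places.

0.694

δ_mix = f_A·δ_A + (1 − f_A)·δ_B  ⇒  f_A = (δ_mix − δ_B)/(δ_A − δ_B)
f_A = (-17.8 − (-57.8)) / (-0.2 − (-57.8))
f_A = 40.0 / 57.6 = 0.6944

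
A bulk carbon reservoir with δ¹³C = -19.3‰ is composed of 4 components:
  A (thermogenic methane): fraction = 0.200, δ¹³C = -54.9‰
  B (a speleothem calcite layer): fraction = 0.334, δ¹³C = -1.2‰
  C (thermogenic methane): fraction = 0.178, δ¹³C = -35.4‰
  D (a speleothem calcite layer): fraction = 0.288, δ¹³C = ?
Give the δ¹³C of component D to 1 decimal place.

-5.6‰

Isotope mass balance: δ_bulk = Σ fᵢ·δᵢ.
-19.3 = 0.200×(-54.9) + 0.334×(-1.2) + 0.178×(-35.4) + 0.288×δ_D
0.288·δ_D = -19.3 − (-17.682) = -1.618
δ_D = -1.618 / 0.288 = -5.62‰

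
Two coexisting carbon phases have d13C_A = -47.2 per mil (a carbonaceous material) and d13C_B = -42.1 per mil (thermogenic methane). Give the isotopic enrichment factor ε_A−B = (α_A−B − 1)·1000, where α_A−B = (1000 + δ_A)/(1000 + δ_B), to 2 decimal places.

-5.32 per mil

α_A−B = (1000 + -47.2) / (1000 + -42.1) = 952.8 / 957.9 = 0.994676
ε_A−B = (0.994676 − 1) × 1000 = -5.324 per mil
(The approximation ε ≈ δ_A − δ_B would give -5.1 per mil.)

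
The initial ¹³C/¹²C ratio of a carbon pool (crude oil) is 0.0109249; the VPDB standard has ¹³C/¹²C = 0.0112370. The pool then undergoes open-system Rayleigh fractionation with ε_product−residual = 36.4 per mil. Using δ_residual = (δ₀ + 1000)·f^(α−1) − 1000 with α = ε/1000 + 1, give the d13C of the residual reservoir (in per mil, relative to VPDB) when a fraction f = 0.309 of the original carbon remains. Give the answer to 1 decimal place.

δ₀ = (0.0109249/0.0112370 − 1)×1000 = (0.972226 − 1)×1000 = -27.774 per mil
α − 1 = ε/1000 = 0.0364
f^(α−1) = 0.309^(0.0364) = 0.958152
δ_res = (-27.774 + 1000) × 0.958152 − 1000 = 931.540 − 1000 = -68.46 per mil

-68.5 per mil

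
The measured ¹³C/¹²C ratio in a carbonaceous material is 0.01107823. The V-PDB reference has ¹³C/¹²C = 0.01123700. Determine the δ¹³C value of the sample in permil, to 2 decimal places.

-14.13 permil

δ¹³C = (R_sample / R_standard − 1) × 1000
R_sample / R_standard = 0.01107823 / 0.01123700 = 0.985871
δ¹³C = (0.985871 − 1) × 1000 = -14.129 permil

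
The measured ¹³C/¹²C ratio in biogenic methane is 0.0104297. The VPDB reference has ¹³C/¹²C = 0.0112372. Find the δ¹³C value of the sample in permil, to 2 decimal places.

δ¹³C = (R_sample / R_standard − 1) × 1000
R_sample / R_standard = 0.0104297 / 0.0112372 = 0.928140
δ¹³C = (0.928140 − 1) × 1000 = -71.860 permil

-71.86 permil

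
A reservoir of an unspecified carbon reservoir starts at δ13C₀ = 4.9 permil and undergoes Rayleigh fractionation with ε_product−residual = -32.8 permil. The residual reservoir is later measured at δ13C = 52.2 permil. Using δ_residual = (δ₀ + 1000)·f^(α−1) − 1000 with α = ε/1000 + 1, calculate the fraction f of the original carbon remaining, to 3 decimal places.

0.246

α − 1 = ε/1000 = -0.0328
(δ_res + 1000)/(δ₀ + 1000) = (52.2 + 1000)/(4.9 + 1000) = 1052.2/1004.9 = 1.047069
f = 1.047069^(1/-0.0328) = exp(ln(1.047069)/-0.0328) = exp(0.04600/-0.0328)
f = exp(-1.4023) = 0.2460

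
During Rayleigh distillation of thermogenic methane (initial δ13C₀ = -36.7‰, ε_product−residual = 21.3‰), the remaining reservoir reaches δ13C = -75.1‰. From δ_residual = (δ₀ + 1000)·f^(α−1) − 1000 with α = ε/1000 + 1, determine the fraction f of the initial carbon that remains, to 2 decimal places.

0.15

α − 1 = ε/1000 = 0.0213
(δ_res + 1000)/(δ₀ + 1000) = (-75.1 + 1000)/(-36.7 + 1000) = 924.9/963.3 = 0.960137
f = 0.960137^(1/0.0213) = exp(ln(0.960137)/0.0213) = exp(-0.04068/0.0213)
f = exp(-1.9098) = 0.1481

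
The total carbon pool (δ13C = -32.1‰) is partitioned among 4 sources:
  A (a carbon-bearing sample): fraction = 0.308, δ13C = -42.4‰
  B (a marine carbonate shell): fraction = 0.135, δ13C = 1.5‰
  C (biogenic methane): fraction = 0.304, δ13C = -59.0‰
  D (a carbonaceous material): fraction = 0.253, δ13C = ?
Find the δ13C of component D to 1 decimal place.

-5.2‰

Isotope mass balance: δ_bulk = Σ fᵢ·δᵢ.
-32.1 = 0.308×(-42.4) + 0.135×(1.5) + 0.304×(-59.0) + 0.253×δ_D
0.253·δ_D = -32.1 − (-30.793) = -1.307
δ_D = -1.307 / 0.253 = -5.17‰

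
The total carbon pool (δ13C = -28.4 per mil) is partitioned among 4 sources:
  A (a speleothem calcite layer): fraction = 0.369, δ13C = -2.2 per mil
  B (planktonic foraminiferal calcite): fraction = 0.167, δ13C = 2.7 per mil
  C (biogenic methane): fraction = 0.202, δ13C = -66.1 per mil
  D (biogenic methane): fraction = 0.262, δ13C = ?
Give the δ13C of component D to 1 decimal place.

Isotope mass balance: δ_bulk = Σ fᵢ·δᵢ.
-28.4 = 0.369×(-2.2) + 0.167×(2.7) + 0.202×(-66.1) + 0.262×δ_D
0.262·δ_D = -28.4 − (-13.713) = -14.687
δ_D = -14.687 / 0.262 = -56.06 per mil

-56.1 per mil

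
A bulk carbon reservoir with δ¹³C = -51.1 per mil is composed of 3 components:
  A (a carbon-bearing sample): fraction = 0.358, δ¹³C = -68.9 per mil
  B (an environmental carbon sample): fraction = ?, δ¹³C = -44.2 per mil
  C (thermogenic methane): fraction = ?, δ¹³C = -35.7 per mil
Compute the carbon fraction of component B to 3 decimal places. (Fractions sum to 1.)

0.413

Let f_B and f_C be the unknown fractions; fractions sum to 1 so f_B + f_C = 0.642.
Mass balance: Σ fᵢ·δᵢ = δ_bulk ⇒ f_B·(-44.2) + f_C·(-35.7) = -51.1 − (-24.666) = -26.434
Substitute f_C = 0.642 − f_B:
f_B·(-44.2 − -35.7) = -26.434 − 0.642×(-35.7) = -3.514
f_B = -3.514 / -8.5 = 0.4135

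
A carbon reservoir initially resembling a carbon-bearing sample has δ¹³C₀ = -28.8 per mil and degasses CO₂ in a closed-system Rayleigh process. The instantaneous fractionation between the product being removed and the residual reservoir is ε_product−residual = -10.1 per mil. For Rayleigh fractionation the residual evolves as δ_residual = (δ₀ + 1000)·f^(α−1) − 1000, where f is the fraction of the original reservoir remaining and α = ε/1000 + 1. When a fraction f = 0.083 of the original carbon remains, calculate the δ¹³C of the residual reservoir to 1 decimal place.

Rayleigh residual: δ_res = (δ₀ + 1000)·f^(α−1) − 1000
α = ε/1000 + 1 = 0.98990, so α − 1 = -0.01010
f^(α−1) = 0.083^(-0.01010) = 1.025457
δ_res = (-28.8 + 1000) × 1.025457 − 1000 = 995.924 − 1000 = -4.08 per mil

-4.1 per mil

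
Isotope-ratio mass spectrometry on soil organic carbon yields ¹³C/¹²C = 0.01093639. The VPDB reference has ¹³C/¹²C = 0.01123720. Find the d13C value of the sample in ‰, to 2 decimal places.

d13C = (R_sample / R_standard − 1) × 1000
R_sample / R_standard = 0.01093639 / 0.01123720 = 0.973231
d13C = (0.973231 − 1) × 1000 = -26.769‰

-26.77‰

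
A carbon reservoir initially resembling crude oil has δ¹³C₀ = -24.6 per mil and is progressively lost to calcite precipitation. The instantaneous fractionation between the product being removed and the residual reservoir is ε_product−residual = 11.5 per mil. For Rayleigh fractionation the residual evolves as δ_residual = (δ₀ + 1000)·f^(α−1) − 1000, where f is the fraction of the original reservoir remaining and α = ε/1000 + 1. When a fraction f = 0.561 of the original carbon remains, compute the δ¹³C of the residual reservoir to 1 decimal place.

Rayleigh residual: δ_res = (δ₀ + 1000)·f^(α−1) − 1000
α = ε/1000 + 1 = 1.01150, so α − 1 = 0.01150
f^(α−1) = 0.561^(0.01150) = 0.993375
δ_res = (-24.6 + 1000) × 0.993375 − 1000 = 968.938 − 1000 = -31.06 per mil

-31.1 per mil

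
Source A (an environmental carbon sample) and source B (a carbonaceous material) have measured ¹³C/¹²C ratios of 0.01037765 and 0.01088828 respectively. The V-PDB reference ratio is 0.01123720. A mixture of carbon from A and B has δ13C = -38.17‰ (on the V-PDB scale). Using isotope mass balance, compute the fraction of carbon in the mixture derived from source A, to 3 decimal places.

0.157

δ_A = (0.01037765/0.01123720 − 1)×1000 = (0.923509 − 1)×1000 = -76.491‰
δ_B = (0.01088828/0.01123720 − 1)×1000 = (0.968950 − 1)×1000 = -31.050‰
f_A = (δ_mix − δ_B)/(δ_A − δ_B) = (-38.17 − (-31.050))/(-76.491 − (-31.050))
f_A = -7.120 / -45.441 = 0.1567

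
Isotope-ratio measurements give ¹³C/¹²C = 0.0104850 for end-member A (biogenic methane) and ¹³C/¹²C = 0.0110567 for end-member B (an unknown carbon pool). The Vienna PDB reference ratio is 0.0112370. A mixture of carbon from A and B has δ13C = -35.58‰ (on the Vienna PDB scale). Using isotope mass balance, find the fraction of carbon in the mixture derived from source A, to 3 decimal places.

δ_A = (0.0104850/0.0112370 − 1)×1000 = (0.933078 − 1)×1000 = -66.922‰
δ_B = (0.0110567/0.0112370 − 1)×1000 = (0.983955 − 1)×1000 = -16.045‰
f_A = (δ_mix − δ_B)/(δ_A − δ_B) = (-35.58 − (-16.045))/(-66.922 − (-16.045))
f_A = -19.535 / -50.877 = 0.3840

0.384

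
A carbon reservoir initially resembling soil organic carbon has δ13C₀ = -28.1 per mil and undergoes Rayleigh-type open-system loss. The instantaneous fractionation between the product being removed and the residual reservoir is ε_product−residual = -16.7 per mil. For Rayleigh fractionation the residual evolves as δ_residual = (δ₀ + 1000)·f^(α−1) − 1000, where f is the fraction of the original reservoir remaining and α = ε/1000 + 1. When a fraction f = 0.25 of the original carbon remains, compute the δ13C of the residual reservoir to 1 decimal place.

-5.3 per mil

Rayleigh residual: δ_res = (δ₀ + 1000)·f^(α−1) − 1000
α = ε/1000 + 1 = 0.98330, so α − 1 = -0.01670
f^(α−1) = 0.25^(-0.01670) = 1.023421
δ_res = (-28.1 + 1000) × 1.023421 − 1000 = 994.663 − 1000 = -5.34 per mil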